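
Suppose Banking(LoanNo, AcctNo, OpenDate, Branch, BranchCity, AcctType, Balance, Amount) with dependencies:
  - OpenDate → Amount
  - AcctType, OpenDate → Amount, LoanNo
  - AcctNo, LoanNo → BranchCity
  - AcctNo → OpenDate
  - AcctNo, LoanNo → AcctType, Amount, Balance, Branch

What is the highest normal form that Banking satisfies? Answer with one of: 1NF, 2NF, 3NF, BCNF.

Candidate keys: {AcctNo, AcctType}, {AcctNo, LoanNo}. Prime attributes: {AcctNo, AcctType, LoanNo}.
OpenDate → Amount: {OpenDate}⁺ = {Amount, OpenDate}, which is not all of the attributes, so the left side is not a superkey — BCNF is violated.
OpenDate → Amount has non-prime {Amount} on the right and a non-superkey on the left, so 3NF fails.
The proper key subset {AcctNo} of {AcctNo, AcctType} determines non-prime {Amount, OpenDate}, so the relation is not even in 2NF.

1NF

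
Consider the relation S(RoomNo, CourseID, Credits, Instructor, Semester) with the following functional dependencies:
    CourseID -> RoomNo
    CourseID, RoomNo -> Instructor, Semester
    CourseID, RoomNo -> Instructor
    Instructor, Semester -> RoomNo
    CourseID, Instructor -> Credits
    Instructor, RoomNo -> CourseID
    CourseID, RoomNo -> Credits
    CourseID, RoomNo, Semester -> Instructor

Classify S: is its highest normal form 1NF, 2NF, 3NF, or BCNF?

Candidate keys: {CourseID}, {Instructor, RoomNo}, {Instructor, Semester}. Prime attributes: {CourseID, Instructor, RoomNo, Semester}.
The left-hand side of every FD is a superkey, so BCNF is satisfied.

BCNF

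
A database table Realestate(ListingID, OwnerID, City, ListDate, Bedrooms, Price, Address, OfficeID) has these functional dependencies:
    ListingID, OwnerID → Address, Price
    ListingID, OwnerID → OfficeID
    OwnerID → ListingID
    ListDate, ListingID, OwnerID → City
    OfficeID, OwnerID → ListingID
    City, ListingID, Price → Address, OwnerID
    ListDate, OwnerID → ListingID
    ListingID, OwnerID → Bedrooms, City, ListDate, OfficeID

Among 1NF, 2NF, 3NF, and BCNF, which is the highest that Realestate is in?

Candidate keys: {City, ListingID, Price}, {OwnerID}. Prime attributes: {City, ListingID, OwnerID, Price}.
Each dependency's left side is a superkey — BCNF holds.

BCNF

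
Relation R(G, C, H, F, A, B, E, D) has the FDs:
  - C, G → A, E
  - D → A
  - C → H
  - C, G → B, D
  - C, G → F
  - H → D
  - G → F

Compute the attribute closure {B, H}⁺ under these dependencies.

Start with {B, H}.
H → D applies; add {D} → now {B, D, H}.
D → A applies; add {A} → now {A, B, D, H}.
No further FD applies.

{A, B, D, H}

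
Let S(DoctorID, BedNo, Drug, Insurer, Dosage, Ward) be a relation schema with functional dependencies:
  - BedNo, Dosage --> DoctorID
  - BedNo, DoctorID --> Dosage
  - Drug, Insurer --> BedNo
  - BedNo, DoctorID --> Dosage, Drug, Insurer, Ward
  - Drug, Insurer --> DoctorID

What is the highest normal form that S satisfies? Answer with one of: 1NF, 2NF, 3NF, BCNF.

BCNF

Candidate keys: {BedNo, DoctorID}, {BedNo, Dosage}, {Drug, Insurer}. Prime attributes: {BedNo, DoctorID, Dosage, Drug, Insurer}.
The left-hand side of every FD is a superkey, so BCNF is satisfied.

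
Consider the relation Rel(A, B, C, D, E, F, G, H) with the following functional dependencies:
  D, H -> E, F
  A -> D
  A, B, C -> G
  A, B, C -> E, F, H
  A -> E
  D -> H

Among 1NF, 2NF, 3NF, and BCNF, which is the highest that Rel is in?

1NF

Candidate key: {A, B, C}. Prime attributes: {A, B, C}.
For D, H -> E, F we have {D, H}⁺ = {D, E, F, H}; {D, H} is not a superkey, so BCNF fails.
D, H -> E, F determines the non-prime attributes {E, F} from a non-superkey — 3NF is violated.
Since {A} ⊂ {A, B, C} and {A}⁺ ⊇ {D, E, F, H} with {D, E, F, H} non-prime, there is a partial dependency; 2NF fails.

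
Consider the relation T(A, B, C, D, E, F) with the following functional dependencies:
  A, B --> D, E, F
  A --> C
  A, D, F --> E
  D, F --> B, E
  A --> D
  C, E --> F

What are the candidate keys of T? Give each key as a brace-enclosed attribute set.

Attributes never on any right-hand side: {A} — every candidate key must contain it.
Closure of {A, B} is {A, B, C, D, E, F}, the whole schema; {A, B} is a candidate key.
Closure of {A, E} is {A, B, C, D, E, F}, the whole schema; {A, E} is a candidate key.
Closure of {A, F} is {A, B, C, D, E, F}, the whole schema; {A, F} is a candidate key.
These are minimal and exhaustive — every other superkey contains one of them.

{A, B}, {A, E}, {A, F}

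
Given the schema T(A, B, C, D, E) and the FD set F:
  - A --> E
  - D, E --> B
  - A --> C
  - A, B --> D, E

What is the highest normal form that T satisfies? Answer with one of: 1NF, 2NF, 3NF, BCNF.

Candidate keys: {A, B}, {A, D}. Prime attributes: {A, B, D}.
A --> E: {A}⁺ = {A, C, E}, which is not all of the attributes, so the left side is not a superkey — BCNF is violated.
A --> E has non-prime {E} on the right and a non-superkey on the left, so 3NF fails.
{A} is a proper subset of the key {A, B}, and {A}⁺ contains the non-prime attributes {C, E} — a partial dependency, so 2NF is violated.

1NF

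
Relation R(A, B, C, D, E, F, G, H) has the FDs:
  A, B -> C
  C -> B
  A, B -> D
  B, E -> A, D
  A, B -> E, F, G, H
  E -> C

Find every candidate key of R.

{A, B}, {A, C}, {E}

{E}⁺ = {A, B, C, D, E, F, G, H} — all of the relation — so {E} is a candidate key.
{A, B}⁺ = {A, B, C, D, E, F, G, H} — all of the relation — so {A, B} is a candidate key.
{A, C}⁺ = {A, B, C, D, E, F, G, H} — all of the relation — so {A, C} is a candidate key.
These are minimal and exhaustive — every other superkey contains one of them.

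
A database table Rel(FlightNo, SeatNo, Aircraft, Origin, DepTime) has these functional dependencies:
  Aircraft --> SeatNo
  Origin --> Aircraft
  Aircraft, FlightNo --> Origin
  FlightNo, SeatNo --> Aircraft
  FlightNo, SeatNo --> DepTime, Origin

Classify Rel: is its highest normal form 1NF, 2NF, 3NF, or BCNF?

Candidate keys: {Aircraft, FlightNo}, {FlightNo, Origin}, {FlightNo, SeatNo}. Prime attributes: {Aircraft, FlightNo, Origin, SeatNo}.
Aircraft --> SeatNo breaks BCNF: {Aircraft}⁺ = {Aircraft, SeatNo}, so {Aircraft} is not a superkey.
Since {SeatNo} ⊆ prime attributes and every other non-superkey FD also has a prime right side, the schema is in 3NF.

3NF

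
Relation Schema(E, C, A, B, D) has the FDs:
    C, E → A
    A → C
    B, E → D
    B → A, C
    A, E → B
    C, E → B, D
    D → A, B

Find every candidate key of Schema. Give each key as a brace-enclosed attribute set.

{A, E}, {B, E}, {C, E}, {D, E}

No FD produces {E}, so it must be in every candidate key.
{A, E} is a candidate key since {A, E}⁺ = {A, B, C, D, E} covers every attribute.
{B, E} is a candidate key since {B, E}⁺ = {A, B, C, D, E} covers every attribute.
{C, E} is a candidate key since {C, E}⁺ = {A, B, C, D, E} covers every attribute.
{D, E} is a candidate key since {D, E}⁺ = {A, B, C, D, E} covers every attribute.
Any other superkey properly contains one of these, so there are no further candidate keys.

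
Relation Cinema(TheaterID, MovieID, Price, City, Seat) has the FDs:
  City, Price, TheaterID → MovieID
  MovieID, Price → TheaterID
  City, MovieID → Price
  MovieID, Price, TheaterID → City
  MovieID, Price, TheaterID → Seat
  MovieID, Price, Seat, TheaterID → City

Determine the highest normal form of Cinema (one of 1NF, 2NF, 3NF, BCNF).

Candidate keys: {City, MovieID}, {City, Price, TheaterID}, {MovieID, Price}. Prime attributes: {City, MovieID, Price, TheaterID}.
The left-hand side of every FD is a superkey, so BCNF is satisfied.

BCNF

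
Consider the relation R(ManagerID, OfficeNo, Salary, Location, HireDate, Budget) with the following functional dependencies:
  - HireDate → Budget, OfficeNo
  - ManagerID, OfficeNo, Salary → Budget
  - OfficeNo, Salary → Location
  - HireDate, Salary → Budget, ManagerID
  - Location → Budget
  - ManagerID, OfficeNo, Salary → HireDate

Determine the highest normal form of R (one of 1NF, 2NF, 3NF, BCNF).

Candidate keys: {HireDate, Salary}, {ManagerID, OfficeNo, Salary}. Prime attributes: {HireDate, ManagerID, OfficeNo, Salary}.
HireDate → Budget, OfficeNo: {HireDate}⁺ = {Budget, HireDate, OfficeNo}, which is not all of the attributes, so the left side is not a superkey — BCNF is violated.
Because {Budget} is non-prime and the left side of HireDate → Budget, OfficeNo is not a superkey, the relation is not in 3NF.
The proper key subset {HireDate} of {HireDate, Salary} determines non-prime {Budget}, so the relation is not even in 2NF.

1NF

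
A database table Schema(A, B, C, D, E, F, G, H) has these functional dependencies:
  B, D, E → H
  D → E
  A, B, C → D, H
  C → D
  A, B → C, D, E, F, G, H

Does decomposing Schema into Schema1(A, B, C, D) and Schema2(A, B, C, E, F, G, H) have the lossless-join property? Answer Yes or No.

Schema1 ∩ Schema2 = {A, B, C}; its closure under F is {A, B, C, D, E, F, G, H}.
Schema1 is contained in that closure, so Schema1 ∩ Schema2 → Schema1 holds and the join is lossless.

Yes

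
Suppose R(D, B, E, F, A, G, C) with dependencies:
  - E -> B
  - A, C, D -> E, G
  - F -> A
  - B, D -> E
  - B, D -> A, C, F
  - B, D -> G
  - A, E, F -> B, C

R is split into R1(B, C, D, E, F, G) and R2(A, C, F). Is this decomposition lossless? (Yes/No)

Yes

R1 ∩ R2 = {C, F}; its closure under F is {A, C, F}.
This includes all of R2, so the common attributes are a superkey of R2 — the join is lossless.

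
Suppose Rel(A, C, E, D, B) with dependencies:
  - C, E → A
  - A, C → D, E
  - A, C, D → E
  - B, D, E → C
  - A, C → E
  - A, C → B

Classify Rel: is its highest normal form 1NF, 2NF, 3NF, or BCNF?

BCNF

Candidate keys: {A, C}, {B, D, E}, {C, E}. Prime attributes: {A, B, C, D, E}.
The left-hand side of every FD is a superkey, so BCNF is satisfied.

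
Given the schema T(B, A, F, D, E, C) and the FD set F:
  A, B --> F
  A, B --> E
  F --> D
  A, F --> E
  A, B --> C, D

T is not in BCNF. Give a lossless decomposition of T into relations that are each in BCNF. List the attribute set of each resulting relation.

{A, B, C, F}; {A, E, F}; {D, F}

Candidate key of the original relation: {A, B}.
In {A, B, C, D, E, F}, {F} is not a superkey ({F}⁺ restricted to this set is {D, F}), so split on F --> D into {D, F} and {A, B, C, E, F}.
{D, F} has no BCNF violation.
In {A, B, C, E, F}, {A, F} is not a superkey ({A, F}⁺ restricted to this set is {A, E, F}), so split on A, F --> E into {A, E, F} and {A, B, C, F}.
{A, E, F} has no BCNF violation.
{A, B, C, F} has no BCNF violation.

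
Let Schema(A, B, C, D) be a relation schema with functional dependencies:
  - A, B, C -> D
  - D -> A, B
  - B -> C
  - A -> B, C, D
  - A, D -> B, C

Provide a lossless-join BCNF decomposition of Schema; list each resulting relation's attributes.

{A, B, D}; {B, C}

Candidate keys of the original relation: {A}, {D}.
In {A, B, C, D}, {B} is not a superkey ({B}⁺ restricted to this set is {B, C}), so split on B -> C into {B, C} and {A, B, D}.
{B, C}: every determinant is a superkey — BCNF.
{A, B, D}: every determinant is a superkey — BCNF.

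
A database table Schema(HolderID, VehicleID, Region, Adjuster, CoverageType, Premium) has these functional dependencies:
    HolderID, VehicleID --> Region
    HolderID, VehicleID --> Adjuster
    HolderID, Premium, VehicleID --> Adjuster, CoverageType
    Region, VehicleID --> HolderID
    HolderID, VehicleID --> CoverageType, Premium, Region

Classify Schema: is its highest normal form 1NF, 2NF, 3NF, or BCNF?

BCNF

Candidate keys: {HolderID, VehicleID}, {Region, VehicleID}. Prime attributes: {HolderID, Region, VehicleID}.
The left-hand side of every FD is a superkey, so BCNF is satisfied.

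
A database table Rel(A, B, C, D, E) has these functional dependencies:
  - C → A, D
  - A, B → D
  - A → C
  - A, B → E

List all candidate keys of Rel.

{A, B}, {B, C}

Attributes never on any right-hand side: {B} — every candidate key must contain it.
{A, B} is a candidate key since {A, B}⁺ = {A, B, C, D, E} covers every attribute.
{B, C} is a candidate key since {B, C}⁺ = {A, B, C, D, E} covers every attribute.
No proper subset of any of these is a key, and no other minimal superkey exists.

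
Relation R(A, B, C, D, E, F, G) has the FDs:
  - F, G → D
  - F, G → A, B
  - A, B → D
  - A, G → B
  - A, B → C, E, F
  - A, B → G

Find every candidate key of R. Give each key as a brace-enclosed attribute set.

{A, B}⁺ = {A, B, C, D, E, F, G} — all of the relation — so {A, B} is a candidate key.
{A, G}⁺ = {A, B, C, D, E, F, G} — all of the relation — so {A, G} is a candidate key.
{F, G}⁺ = {A, B, C, D, E, F, G} — all of the relation — so {F, G} is a candidate key.
These are minimal and exhaustive — every other superkey contains one of them.

{A, B}, {A, G}, {F, G}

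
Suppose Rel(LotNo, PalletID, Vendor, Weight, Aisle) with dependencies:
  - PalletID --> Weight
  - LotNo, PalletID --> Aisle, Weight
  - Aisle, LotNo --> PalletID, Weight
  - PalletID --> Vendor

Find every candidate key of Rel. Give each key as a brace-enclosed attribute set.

{Aisle, LotNo}, {LotNo, PalletID}

Attributes never on any right-hand side: {LotNo} — every candidate key must contain it.
{Aisle, LotNo} is a candidate key since {Aisle, LotNo}⁺ = {Aisle, LotNo, PalletID, Vendor, Weight} covers every attribute.
{LotNo, PalletID} is a candidate key since {LotNo, PalletID}⁺ = {Aisle, LotNo, PalletID, Vendor, Weight} covers every attribute.
Any other superkey properly contains one of these, so there are no further candidate keys.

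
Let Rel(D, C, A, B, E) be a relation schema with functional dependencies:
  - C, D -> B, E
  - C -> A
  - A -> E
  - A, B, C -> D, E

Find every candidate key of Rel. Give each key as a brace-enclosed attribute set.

No FD produces {C}, so it must be in every candidate key.
{B, C}⁺ = {A, B, C, D, E} — all of the relation — so {B, C} is a candidate key.
{C, D}⁺ = {A, B, C, D, E} — all of the relation — so {C, D} is a candidate key.
No proper subset of any of these is a key, and no other minimal superkey exists.

{B, C}, {C, D}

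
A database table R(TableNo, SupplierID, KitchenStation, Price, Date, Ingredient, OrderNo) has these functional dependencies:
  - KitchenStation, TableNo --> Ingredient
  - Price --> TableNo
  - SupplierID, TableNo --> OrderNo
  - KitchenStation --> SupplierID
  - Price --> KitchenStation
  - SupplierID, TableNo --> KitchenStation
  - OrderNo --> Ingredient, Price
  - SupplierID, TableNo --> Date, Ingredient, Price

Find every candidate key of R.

{OrderNo}⁺ = {Date, Ingredient, KitchenStation, OrderNo, Price, SupplierID, TableNo}, which is every attribute, so {OrderNo} is a candidate key.
{Price}⁺ = {Date, Ingredient, KitchenStation, OrderNo, Price, SupplierID, TableNo}, which is every attribute, so {Price} is a candidate key.
{KitchenStation, TableNo}⁺ = {Date, Ingredient, KitchenStation, OrderNo, Price, SupplierID, TableNo}, which is every attribute, so {KitchenStation, TableNo} is a candidate key.
{SupplierID, TableNo}⁺ = {Date, Ingredient, KitchenStation, OrderNo, Price, SupplierID, TableNo}, which is every attribute, so {SupplierID, TableNo} is a candidate key.
These are minimal and exhaustive — every other superkey contains one of them.

{KitchenStation, TableNo}, {OrderNo}, {Price}, {SupplierID, TableNo}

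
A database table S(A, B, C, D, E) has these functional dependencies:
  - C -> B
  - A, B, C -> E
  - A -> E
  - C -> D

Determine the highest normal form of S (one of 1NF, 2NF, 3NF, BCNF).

1NF

Candidate key: {A, C}. Prime attributes: {A, C}.
C -> B breaks BCNF: {C}⁺ = {B, C, D}, so {C} is not a superkey.
Because {B} is non-prime and the left side of C -> B is not a superkey, the relation is not in 3NF.
Since {A} ⊂ {A, C} and {A}⁺ ⊇ {E} with {E} non-prime, there is a partial dependency; 2NF fails.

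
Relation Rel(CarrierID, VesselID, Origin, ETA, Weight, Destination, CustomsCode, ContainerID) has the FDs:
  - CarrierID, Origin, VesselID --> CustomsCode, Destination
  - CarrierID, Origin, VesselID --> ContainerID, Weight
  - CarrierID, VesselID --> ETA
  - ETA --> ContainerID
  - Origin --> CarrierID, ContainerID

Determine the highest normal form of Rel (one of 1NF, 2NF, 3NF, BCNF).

1NF

Candidate key: {Origin, VesselID}. Prime attributes: {Origin, VesselID}.
CarrierID, VesselID --> ETA breaks BCNF: {CarrierID, VesselID}⁺ = {CarrierID, ContainerID, ETA, VesselID}, so {CarrierID, VesselID} is not a superkey.
CarrierID, VesselID --> ETA has non-prime {ETA} on the right and a non-superkey on the left, so 3NF fails.
Since {Origin} ⊂ {Origin, VesselID} and {Origin}⁺ ⊇ {CarrierID, ContainerID} with {CarrierID, ContainerID} non-prime, there is a partial dependency; 2NF fails.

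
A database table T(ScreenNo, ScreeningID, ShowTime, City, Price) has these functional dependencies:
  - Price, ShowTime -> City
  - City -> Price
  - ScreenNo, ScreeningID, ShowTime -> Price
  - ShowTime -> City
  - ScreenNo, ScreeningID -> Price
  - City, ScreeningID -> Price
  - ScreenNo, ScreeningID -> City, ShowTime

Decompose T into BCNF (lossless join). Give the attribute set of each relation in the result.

Candidate key of the original relation: {ScreenNo, ScreeningID}.
Within {City, Price, ScreenNo, ScreeningID, ShowTime}: {Price, ShowTime}⁺ ∩ {City, Price, ScreenNo, ScreeningID, ShowTime} = {City, Price, ShowTime}, not the whole set, so Price, ShowTime -> City violates BCNF; decompose into {City, Price, ShowTime} and {Price, ScreenNo, ScreeningID, ShowTime}.
Within {City, Price, ShowTime}: {City}⁺ ∩ {City, Price, ShowTime} = {City, Price}, not the whole set, so City -> Price violates BCNF; decompose into {City, Price} and {City, ShowTime}.
{City, Price} has no BCNF violation.
{City, ShowTime} has no BCNF violation.
Within {Price, ScreenNo, ScreeningID, ShowTime}: {ShowTime}⁺ ∩ {Price, ScreenNo, ScreeningID, ShowTime} = {Price, ShowTime}, not the whole set, so ShowTime -> Price violates BCNF; decompose into {Price, ShowTime} and {ScreenNo, ScreeningID, ShowTime}.
{Price, ShowTime} has no BCNF violation.
{ScreenNo, ScreeningID, ShowTime} has no BCNF violation.

{City, Price}; {City, ShowTime}; {Price, ShowTime}; {ScreenNo, ScreeningID, ShowTime}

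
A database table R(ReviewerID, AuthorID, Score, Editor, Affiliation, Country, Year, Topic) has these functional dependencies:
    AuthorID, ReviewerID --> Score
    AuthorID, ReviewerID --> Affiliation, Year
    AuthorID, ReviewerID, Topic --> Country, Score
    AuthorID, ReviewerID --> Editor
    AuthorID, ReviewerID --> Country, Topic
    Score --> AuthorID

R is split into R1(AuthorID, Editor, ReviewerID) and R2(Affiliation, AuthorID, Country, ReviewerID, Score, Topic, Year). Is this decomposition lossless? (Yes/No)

Yes

R1 ∩ R2 = {AuthorID, ReviewerID}; its closure under F is {Affiliation, AuthorID, Country, Editor, ReviewerID, Score, Topic, Year}.
This includes all of R1, so the common attributes are a superkey of R1 — the join is lossless.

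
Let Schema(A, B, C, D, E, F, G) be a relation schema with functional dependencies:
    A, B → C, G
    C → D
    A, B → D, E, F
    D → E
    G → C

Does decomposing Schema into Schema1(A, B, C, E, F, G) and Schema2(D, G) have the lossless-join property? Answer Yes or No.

Yes

Schema1 ∩ Schema2 = {G}; its closure under F is {C, D, E, G}.
This includes all of Schema2, so the common attributes are a superkey of Schema2 — the join is lossless.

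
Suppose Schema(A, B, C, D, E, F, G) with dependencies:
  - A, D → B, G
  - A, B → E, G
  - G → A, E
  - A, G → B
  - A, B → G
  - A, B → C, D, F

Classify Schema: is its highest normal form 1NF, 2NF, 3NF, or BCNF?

BCNF

Candidate keys: {A, B}, {A, D}, {G}. Prime attributes: {A, B, D, G}.
The left-hand side of every FD is a superkey, so BCNF is satisfied.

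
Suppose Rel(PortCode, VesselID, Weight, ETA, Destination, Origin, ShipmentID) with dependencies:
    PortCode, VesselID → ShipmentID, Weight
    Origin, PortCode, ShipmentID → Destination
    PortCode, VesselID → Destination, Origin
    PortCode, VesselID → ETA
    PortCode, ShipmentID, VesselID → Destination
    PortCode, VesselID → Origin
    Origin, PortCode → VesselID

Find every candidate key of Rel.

{Origin, PortCode}, {PortCode, VesselID}

Attributes never on any right-hand side: {PortCode} — every candidate key must contain it.
{Origin, PortCode} is a candidate key since {Origin, PortCode}⁺ = {Destination, ETA, Origin, PortCode, ShipmentID, VesselID, Weight} covers every attribute.
{PortCode, VesselID} is a candidate key since {PortCode, VesselID}⁺ = {Destination, ETA, Origin, PortCode, ShipmentID, VesselID, Weight} covers every attribute.
No proper subset of any of these is a key, and no other minimal superkey exists.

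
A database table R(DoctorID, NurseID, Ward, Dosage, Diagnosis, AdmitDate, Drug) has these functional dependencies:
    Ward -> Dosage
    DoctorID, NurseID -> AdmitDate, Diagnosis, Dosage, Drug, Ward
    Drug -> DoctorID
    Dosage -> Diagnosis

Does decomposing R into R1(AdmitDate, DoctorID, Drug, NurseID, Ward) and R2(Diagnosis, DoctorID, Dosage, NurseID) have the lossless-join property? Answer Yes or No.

The shared attributes are {DoctorID, NurseID} and {DoctorID, NurseID}⁺ = {AdmitDate, Diagnosis, DoctorID, Dosage, Drug, NurseID, Ward}.
Since R1 ⊆ {AdmitDate, Diagnosis, DoctorID, Dosage, Drug, NurseID, Ward}, the intersection is a superkey of R1; the decomposition is lossless.

Yes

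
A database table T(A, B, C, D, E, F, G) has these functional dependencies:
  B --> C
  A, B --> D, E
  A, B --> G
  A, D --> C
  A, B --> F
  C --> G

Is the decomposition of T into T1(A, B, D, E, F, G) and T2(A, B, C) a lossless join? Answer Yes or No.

Yes

The shared attributes are {A, B} and {A, B}⁺ = {A, B, C, D, E, F, G}.
This includes all of T1, so the common attributes are a superkey of T1 — the join is lossless.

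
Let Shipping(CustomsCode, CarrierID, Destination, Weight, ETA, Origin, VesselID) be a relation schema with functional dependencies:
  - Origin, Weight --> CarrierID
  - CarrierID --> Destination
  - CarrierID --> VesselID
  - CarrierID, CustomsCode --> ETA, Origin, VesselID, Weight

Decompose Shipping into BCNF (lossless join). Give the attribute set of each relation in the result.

{CarrierID, Destination, VesselID}; {CarrierID, Origin, Weight}; {CustomsCode, ETA, Origin, Weight}

Candidate keys of the original relation: {CarrierID, CustomsCode}, {CustomsCode, Origin, Weight}.
{CarrierID, CustomsCode, Destination, ETA, Origin, VesselID, Weight}: {Origin, Weight} determines {CarrierID, Destination, Origin, VesselID, Weight} here but is not a superkey — split on Origin, Weight --> CarrierID, Destination, VesselID, giving {CarrierID, Destination, Origin, VesselID, Weight} and {CustomsCode, ETA, Origin, Weight}.
{CarrierID, Destination, Origin, VesselID, Weight}: {CarrierID} determines {CarrierID, Destination, VesselID} here but is not a superkey — split on CarrierID --> Destination, VesselID, giving {CarrierID, Destination, VesselID} and {CarrierID, Origin, Weight}.
{CarrierID, Destination, VesselID} has no BCNF violation.
{CarrierID, Origin, Weight} has no BCNF violation.
{CustomsCode, ETA, Origin, Weight} has no BCNF violation.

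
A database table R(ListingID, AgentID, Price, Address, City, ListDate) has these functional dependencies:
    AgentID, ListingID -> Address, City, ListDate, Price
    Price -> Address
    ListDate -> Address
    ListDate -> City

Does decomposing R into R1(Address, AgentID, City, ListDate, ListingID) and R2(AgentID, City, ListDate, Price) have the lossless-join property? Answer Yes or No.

The shared attributes are {AgentID, City, ListDate} and {AgentID, City, ListDate}⁺ = {Address, AgentID, City, ListDate}.
R1 ⊄ {Address, AgentID, City, ListDate} and R2 ⊄ {Address, AgentID, City, ListDate}, so the split is lossy.

No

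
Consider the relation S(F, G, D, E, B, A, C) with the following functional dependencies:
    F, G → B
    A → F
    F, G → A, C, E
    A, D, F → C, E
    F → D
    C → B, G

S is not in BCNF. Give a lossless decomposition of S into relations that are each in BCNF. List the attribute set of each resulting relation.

Candidate keys of the original relation: {A}, {C, F}, {F, G}.
Within {A, B, C, D, E, F, G}: {F}⁺ ∩ {A, B, C, D, E, F, G} = {D, F}, not the whole set, so F → D violates BCNF; decompose into {D, F} and {A, B, C, E, F, G}.
{D, F} is in BCNF.
Within {A, B, C, E, F, G}: {C}⁺ ∩ {A, B, C, E, F, G} = {B, C, G}, not the whole set, so C → B, G violates BCNF; decompose into {B, C, G} and {A, C, E, F}.
{B, C, G} is in BCNF.
{A, C, E, F} is in BCNF.

{A, C, E, F}; {B, C, G}; {D, F}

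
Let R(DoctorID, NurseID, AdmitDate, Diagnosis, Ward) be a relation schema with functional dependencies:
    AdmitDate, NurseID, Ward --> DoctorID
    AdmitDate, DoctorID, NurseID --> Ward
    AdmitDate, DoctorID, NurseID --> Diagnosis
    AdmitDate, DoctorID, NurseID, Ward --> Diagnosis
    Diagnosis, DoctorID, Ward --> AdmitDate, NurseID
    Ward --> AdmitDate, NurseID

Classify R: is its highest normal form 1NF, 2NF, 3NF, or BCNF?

Candidate keys: {AdmitDate, DoctorID, NurseID}, {Ward}. Prime attributes: {AdmitDate, DoctorID, NurseID, Ward}.
Every FD has a superkey on the left, so the relation is in BCNF.

BCNF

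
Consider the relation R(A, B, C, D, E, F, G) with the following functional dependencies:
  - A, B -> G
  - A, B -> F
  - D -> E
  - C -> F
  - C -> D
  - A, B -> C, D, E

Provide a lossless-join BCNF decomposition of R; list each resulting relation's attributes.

{A, B, C, G}; {C, D, F}; {D, E}

Candidate key of the original relation: {A, B}.
{A, B, C, D, E, F, G}: {D} determines {D, E} here but is not a superkey — split on D -> E, giving {D, E} and {A, B, C, D, F, G}.
{D, E}: every determinant is a superkey — BCNF.
{A, B, C, D, F, G}: {C} determines {C, D, F} here but is not a superkey — split on C -> D, F, giving {C, D, F} and {A, B, C, G}.
{C, D, F}: every determinant is a superkey — BCNF.
{A, B, C, G}: every determinant is a superkey — BCNF.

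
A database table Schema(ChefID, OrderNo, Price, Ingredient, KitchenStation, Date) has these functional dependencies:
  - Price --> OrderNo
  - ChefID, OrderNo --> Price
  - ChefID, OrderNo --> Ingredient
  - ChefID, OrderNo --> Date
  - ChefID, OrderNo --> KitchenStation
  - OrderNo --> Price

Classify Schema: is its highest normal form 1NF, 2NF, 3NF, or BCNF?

Candidate keys: {ChefID, OrderNo}, {ChefID, Price}. Prime attributes: {ChefID, OrderNo, Price}.
For Price --> OrderNo we have {Price}⁺ = {OrderNo, Price}; {Price} is not a superkey, so BCNF fails.
Since {OrderNo} ⊆ prime attributes and every other non-superkey FD also has a prime right side, the schema is in 3NF.

3NF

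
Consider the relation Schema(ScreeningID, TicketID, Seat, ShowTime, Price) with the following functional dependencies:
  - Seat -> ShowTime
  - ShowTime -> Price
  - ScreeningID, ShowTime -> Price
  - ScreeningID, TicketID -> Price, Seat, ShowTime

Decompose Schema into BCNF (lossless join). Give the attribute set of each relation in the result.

Candidate key of the original relation: {ScreeningID, TicketID}.
{Price, ScreeningID, Seat, ShowTime, TicketID}: {Seat} determines {Price, Seat, ShowTime} here but is not a superkey — split on Seat -> Price, ShowTime, giving {Price, Seat, ShowTime} and {ScreeningID, Seat, TicketID}.
{Price, Seat, ShowTime}: {ShowTime} determines {Price, ShowTime} here but is not a superkey — split on ShowTime -> Price, giving {Price, ShowTime} and {Seat, ShowTime}.
{Price, ShowTime} is in BCNF.
{Seat, ShowTime} is in BCNF.
{ScreeningID, Seat, TicketID} is in BCNF.

{Price, ShowTime}; {ScreeningID, Seat, TicketID}; {Seat, ShowTime}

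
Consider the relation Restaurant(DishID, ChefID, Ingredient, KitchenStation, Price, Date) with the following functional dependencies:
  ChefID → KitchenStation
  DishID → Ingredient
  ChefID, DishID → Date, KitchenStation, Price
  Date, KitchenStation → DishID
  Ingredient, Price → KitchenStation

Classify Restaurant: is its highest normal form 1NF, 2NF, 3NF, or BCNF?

1NF

Candidate keys: {ChefID, Date}, {ChefID, DishID}. Prime attributes: {ChefID, Date, DishID}.
ChefID → KitchenStation: {ChefID}⁺ = {ChefID, KitchenStation}, which is not all of the attributes, so the left side is not a superkey — BCNF is violated.
ChefID → KitchenStation has non-prime {KitchenStation} on the right and a non-superkey on the left, so 3NF fails.
The proper key subset {ChefID} of {ChefID, Date} determines non-prime {KitchenStation}, so the relation is not even in 2NF.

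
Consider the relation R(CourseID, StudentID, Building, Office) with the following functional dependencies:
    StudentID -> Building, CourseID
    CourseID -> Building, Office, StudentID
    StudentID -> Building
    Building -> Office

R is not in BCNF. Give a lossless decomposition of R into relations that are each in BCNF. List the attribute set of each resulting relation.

Candidate keys of the original relation: {CourseID}, {StudentID}.
{Building, CourseID, Office, StudentID}: {Building} determines {Building, Office} here but is not a superkey — split on Building -> Office, giving {Building, Office} and {Building, CourseID, StudentID}.
{Building, Office}: every determinant is a superkey — BCNF.
{Building, CourseID, StudentID}: every determinant is a superkey — BCNF.

{Building, CourseID, StudentID}; {Building, Office}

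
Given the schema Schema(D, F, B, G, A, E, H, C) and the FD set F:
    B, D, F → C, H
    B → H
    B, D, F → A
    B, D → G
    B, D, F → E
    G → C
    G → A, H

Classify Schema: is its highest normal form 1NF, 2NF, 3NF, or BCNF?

Candidate key: {B, D, F}. Prime attributes: {B, D, F}.
B → H breaks BCNF: {B}⁺ = {B, H}, so {B} is not a superkey.
B → H has non-prime {H} on the right and a non-superkey on the left, so 3NF fails.
The proper key subset {B} of {B, D, F} determines non-prime {H}, so the relation is not even in 2NF.

1NF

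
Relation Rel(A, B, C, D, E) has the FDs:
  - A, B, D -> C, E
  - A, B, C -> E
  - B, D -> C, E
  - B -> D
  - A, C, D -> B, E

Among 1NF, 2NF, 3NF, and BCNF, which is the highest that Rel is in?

Candidate keys: {A, B}, {A, C, D}. Prime attributes: {A, B, C, D}.
B, D -> C, E: {B, D}⁺ = {B, C, D, E}, which is not all of the attributes, so the left side is not a superkey — BCNF is violated.
B, D -> C, E determines the non-prime attribute {E} from a non-superkey — 3NF is violated.
Since {B} ⊂ {A, B} and {B}⁺ ⊇ {E} with {E} non-prime, there is a partial dependency; 2NF fails.

1NF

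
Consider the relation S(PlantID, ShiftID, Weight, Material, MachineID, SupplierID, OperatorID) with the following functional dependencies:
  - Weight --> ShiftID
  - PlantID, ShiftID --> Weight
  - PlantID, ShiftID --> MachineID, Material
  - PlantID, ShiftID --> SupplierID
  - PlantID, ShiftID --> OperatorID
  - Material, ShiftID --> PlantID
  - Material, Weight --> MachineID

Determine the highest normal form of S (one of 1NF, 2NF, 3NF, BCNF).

Candidate keys: {Material, ShiftID}, {Material, Weight}, {PlantID, ShiftID}, {PlantID, Weight}. Prime attributes: {Material, PlantID, ShiftID, Weight}.
For Weight --> ShiftID we have {Weight}⁺ = {ShiftID, Weight}; {Weight} is not a superkey, so BCNF fails.
Its right-hand attributes {ShiftID} are all prime, as are those of every other non-superkey FD — the relation is in 3NF.

3NF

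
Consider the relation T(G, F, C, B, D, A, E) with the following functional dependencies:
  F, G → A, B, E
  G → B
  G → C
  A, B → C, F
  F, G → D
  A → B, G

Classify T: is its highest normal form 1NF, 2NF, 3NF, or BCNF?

Candidate keys: {A}, {F, G}. Prime attributes: {A, F, G}.
G → B: {G}⁺ = {B, C, G}, which is not all of the attributes, so the left side is not a superkey — BCNF is violated.
G → B has non-prime {B} on the right and a non-superkey on the left, so 3NF fails.
{G} is a proper subset of the key {F, G}, and {G}⁺ contains the non-prime attributes {B, C} — a partial dependency, so 2NF is violated.

1NF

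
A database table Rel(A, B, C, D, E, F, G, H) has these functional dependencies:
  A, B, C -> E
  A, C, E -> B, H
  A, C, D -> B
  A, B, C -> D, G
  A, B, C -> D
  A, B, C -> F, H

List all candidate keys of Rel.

Attributes never on any right-hand side: {A, C} — every candidate key must contain all of them.
{A, B, C}⁺ = {A, B, C, D, E, F, G, H}, which is every attribute, so {A, B, C} is a candidate key.
{A, C, D}⁺ = {A, B, C, D, E, F, G, H}, which is every attribute, so {A, C, D} is a candidate key.
{A, C, E}⁺ = {A, B, C, D, E, F, G, H}, which is every attribute, so {A, C, E} is a candidate key.
Any other superkey properly contains one of these, so there are no further candidate keys.

{A, B, C}, {A, C, D}, {A, C, E}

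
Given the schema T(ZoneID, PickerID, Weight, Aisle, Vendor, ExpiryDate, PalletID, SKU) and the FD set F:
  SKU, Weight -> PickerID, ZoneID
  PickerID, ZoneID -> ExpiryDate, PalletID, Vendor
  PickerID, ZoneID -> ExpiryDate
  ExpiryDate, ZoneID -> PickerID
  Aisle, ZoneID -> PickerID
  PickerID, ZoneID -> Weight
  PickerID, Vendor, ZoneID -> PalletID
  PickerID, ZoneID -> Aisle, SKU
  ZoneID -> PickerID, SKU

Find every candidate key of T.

{ZoneID} is a candidate key since {ZoneID}⁺ = {Aisle, ExpiryDate, PalletID, PickerID, SKU, Vendor, Weight, ZoneID} covers every attribute.
{SKU, Weight} is a candidate key since {SKU, Weight}⁺ = {Aisle, ExpiryDate, PalletID, PickerID, SKU, Vendor, Weight, ZoneID} covers every attribute.
No proper subset of any of these is a key, and no other minimal superkey exists.

{SKU, Weight}, {ZoneID}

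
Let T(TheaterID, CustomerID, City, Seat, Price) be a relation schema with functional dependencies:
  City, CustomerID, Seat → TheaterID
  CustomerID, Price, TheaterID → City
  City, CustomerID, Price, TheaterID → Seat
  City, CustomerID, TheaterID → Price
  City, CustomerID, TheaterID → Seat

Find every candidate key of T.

Attributes never on any right-hand side: {CustomerID} — every candidate key must contain it.
{City, CustomerID, Seat}⁺ = {City, CustomerID, Price, Seat, TheaterID}, which is every attribute, so {City, CustomerID, Seat} is a candidate key.
{City, CustomerID, TheaterID}⁺ = {City, CustomerID, Price, Seat, TheaterID}, which is every attribute, so {City, CustomerID, TheaterID} is a candidate key.
{CustomerID, Price, TheaterID}⁺ = {City, CustomerID, Price, Seat, TheaterID}, which is every attribute, so {CustomerID, Price, TheaterID} is a candidate key.
Any other superkey properly contains one of these, so there are no further candidate keys.

{City, CustomerID, Seat}, {City, CustomerID, TheaterID}, {CustomerID, Price, TheaterID}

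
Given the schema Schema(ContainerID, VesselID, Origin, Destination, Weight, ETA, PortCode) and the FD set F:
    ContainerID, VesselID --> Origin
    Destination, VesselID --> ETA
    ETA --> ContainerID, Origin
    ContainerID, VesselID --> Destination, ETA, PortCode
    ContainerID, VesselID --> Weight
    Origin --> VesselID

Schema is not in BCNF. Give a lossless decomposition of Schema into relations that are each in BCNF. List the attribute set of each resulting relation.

Candidate keys of the original relation: {ContainerID, Origin}, {ContainerID, VesselID}, {Destination, Origin}, {Destination, VesselID}, {ETA}.
In {ContainerID, Destination, ETA, Origin, PortCode, VesselID, Weight}, {Origin} is not a superkey ({Origin}⁺ restricted to this set is {Origin, VesselID}), so split on Origin --> VesselID into {Origin, VesselID} and {ContainerID, Destination, ETA, Origin, PortCode, Weight}.
{Origin, VesselID} has no BCNF violation.
{ContainerID, Destination, ETA, Origin, PortCode, Weight} has no BCNF violation.

{ContainerID, Destination, ETA, Origin, PortCode, Weight}; {Origin, VesselID}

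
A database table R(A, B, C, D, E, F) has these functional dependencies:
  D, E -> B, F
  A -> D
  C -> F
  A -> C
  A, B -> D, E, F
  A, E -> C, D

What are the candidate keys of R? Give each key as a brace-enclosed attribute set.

{A, B}, {A, E}

No FD produces {A}, so it must be in every candidate key.
{A, B} is a candidate key since {A, B}⁺ = {A, B, C, D, E, F} covers every attribute.
{A, E} is a candidate key since {A, E}⁺ = {A, B, C, D, E, F} covers every attribute.
These are minimal and exhaustive — every other superkey contains one of them.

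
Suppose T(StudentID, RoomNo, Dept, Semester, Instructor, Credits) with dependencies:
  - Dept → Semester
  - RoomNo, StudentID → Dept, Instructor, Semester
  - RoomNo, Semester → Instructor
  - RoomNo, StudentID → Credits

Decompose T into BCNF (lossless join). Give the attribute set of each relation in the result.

Candidate key of the original relation: {RoomNo, StudentID}.
In {Credits, Dept, Instructor, RoomNo, Semester, StudentID}, {Dept} is not a superkey ({Dept}⁺ restricted to this set is {Dept, Semester}), so split on Dept → Semester into {Dept, Semester} and {Credits, Dept, Instructor, RoomNo, StudentID}.
{Dept, Semester} has no BCNF violation.
In {Credits, Dept, Instructor, RoomNo, StudentID}, {Dept, RoomNo} is not a superkey ({Dept, RoomNo}⁺ restricted to this set is {Dept, Instructor, RoomNo}), so split on Dept, RoomNo → Instructor into {Dept, Instructor, RoomNo} and {Credits, Dept, RoomNo, StudentID}.
{Dept, Instructor, RoomNo} has no BCNF violation.
{Credits, Dept, RoomNo, StudentID} has no BCNF violation.

{Credits, Dept, RoomNo, StudentID}; {Dept, Instructor, RoomNo}; {Dept, Semester}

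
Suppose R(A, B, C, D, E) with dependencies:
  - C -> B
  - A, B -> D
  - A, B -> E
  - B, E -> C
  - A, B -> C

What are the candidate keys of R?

Attributes never on any right-hand side: {A} — every candidate key must contain it.
{A, B}⁺ = {A, B, C, D, E}, which is every attribute, so {A, B} is a candidate key.
{A, C}⁺ = {A, B, C, D, E}, which is every attribute, so {A, C} is a candidate key.
No proper subset of any of these is a key, and no other minimal superkey exists.

{A, B}, {A, C}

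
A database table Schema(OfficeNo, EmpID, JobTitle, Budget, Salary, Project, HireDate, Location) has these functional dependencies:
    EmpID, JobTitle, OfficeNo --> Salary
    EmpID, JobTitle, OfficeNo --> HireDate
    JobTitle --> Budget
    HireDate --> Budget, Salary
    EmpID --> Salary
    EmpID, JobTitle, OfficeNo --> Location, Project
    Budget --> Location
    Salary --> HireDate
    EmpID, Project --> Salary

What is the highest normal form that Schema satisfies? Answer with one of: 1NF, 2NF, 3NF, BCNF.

Candidate key: {EmpID, JobTitle, OfficeNo}. Prime attributes: {EmpID, JobTitle, OfficeNo}.
JobTitle --> Budget: {JobTitle}⁺ = {Budget, JobTitle, Location}, which is not all of the attributes, so the left side is not a superkey — BCNF is violated.
JobTitle --> Budget has non-prime {Budget} on the right and a non-superkey on the left, so 3NF fails.
Since {EmpID} ⊂ {EmpID, JobTitle, OfficeNo} and {EmpID}⁺ ⊇ {Budget, HireDate, Location, Salary} with {Budget, HireDate, Location, Salary} non-prime, there is a partial dependency; 2NF fails.

1NF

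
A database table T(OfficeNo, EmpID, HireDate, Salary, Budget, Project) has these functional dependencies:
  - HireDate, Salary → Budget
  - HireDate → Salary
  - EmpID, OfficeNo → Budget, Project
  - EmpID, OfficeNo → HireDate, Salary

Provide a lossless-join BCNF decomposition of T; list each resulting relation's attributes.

{Budget, HireDate, Salary}; {EmpID, HireDate, OfficeNo, Project}

Candidate key of the original relation: {EmpID, OfficeNo}.
{Budget, EmpID, HireDate, OfficeNo, Project, Salary}: {HireDate, Salary} determines {Budget, HireDate, Salary} here but is not a superkey — split on HireDate, Salary → Budget, giving {Budget, HireDate, Salary} and {EmpID, HireDate, OfficeNo, Project, Salary}.
{Budget, HireDate, Salary} has no BCNF violation.
{EmpID, HireDate, OfficeNo, Project, Salary}: {HireDate} determines {HireDate, Salary} here but is not a superkey — split on HireDate → Salary, giving {HireDate, Salary} and {EmpID, HireDate, OfficeNo, Project}.
{HireDate, Salary} has no BCNF violation.
{EmpID, HireDate, OfficeNo, Project} has no BCNF violation.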